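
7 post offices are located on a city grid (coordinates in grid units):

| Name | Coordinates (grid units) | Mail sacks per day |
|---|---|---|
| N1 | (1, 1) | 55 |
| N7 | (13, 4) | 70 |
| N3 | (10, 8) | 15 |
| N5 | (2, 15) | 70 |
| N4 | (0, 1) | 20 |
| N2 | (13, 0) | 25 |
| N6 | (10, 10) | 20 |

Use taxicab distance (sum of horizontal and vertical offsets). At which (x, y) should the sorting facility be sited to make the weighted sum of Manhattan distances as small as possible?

Manhattan distance separates: Σwᵢ(|x−xᵢ|+|y−yᵢ|) = Σwᵢ|x−xᵢ| + Σwᵢ|y−yᵢ|, so x and y are optimised independently as 1-D weighted medians.
Total weight W = 275; half = 137.5.
x-coordinate, sorted with cumulative weight:
  x=0 (N4, w=20) cum 20
  x=1 (N1, w=55) cum 75
  x=2 (N5, w=70) cum 145  ← median
  x=10 (N3, w=15) cum 160
  x=10 (N6, w=20) cum 180
  x=13 (N7, w=70) cum 250
  x=13 (N2, w=25) cum 275
⇒ x* = 2
y-coordinate, sorted with cumulative weight:
  y=0 (N2, w=25) cum 25
  y=1 (N1, w=55) cum 80
  y=1 (N4, w=20) cum 100
  y=4 (N7, w=70) cum 170  ← median
  y=8 (N3, w=15) cum 185
  y=10 (N6, w=20) cum 205
  y=15 (N5, w=70) cum 275
⇒ y* = 4

(2, 4)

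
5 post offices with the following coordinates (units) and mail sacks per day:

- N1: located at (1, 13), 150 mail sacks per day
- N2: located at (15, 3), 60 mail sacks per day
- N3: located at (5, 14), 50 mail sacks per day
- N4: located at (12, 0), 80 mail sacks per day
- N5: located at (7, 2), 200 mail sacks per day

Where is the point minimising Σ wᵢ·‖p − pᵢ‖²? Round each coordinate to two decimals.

The minimiser of Σwᵢ‖p−pᵢ‖² is the weighted centroid p* = (Σwᵢpᵢ)/(Σwᵢ).
Σwᵢ = 540.
Σwᵢxᵢ = 150·1 + 60·15 + 50·5 + 80·12 + 200·7 = 3660.
Σwᵢyᵢ = 150·13 + 60·3 + 50·14 + 80·0 + 200·2 = 3230.
x* = 3660/540 = 6.78, y* = 3230/540 = 5.98.

(6.78, 5.98)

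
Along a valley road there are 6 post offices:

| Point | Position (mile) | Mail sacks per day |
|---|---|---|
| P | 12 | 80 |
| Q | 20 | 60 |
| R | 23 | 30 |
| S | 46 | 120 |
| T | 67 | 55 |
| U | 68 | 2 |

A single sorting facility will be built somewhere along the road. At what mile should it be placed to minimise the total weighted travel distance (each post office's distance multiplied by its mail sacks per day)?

x = 46

For a sum of weighted absolute distances on a line, the optimum is the weighted median (not the mean). Total weight W = 347; half-weight = 173.5.
Sort by position and accumulate weight:
  mile 12 (P, w=80) → cum 80
  mile 20 (Q, w=60) → cum 140
  mile 23 (R, w=30) → cum 170
  mile 46 (S, w=120) → cum 290  ≥ 173.5 → median here
  mile 67 (T, w=55) → cum 345
  mile 68 (U, w=2) → cum 347
Optimal location: mile 46.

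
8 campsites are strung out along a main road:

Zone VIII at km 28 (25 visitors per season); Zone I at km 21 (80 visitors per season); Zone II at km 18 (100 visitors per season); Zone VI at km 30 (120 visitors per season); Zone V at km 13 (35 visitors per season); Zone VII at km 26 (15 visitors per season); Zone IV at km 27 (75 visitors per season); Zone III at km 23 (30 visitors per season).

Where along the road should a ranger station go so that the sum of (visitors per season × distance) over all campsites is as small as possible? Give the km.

x = 23

For a sum of weighted absolute distances on a line, the optimum is the weighted median (not the mean). Total weight W = 480; half-weight = 240.
Sort by position and accumulate weight:
  km 13 (Zone V, w=35) → cum 35
  km 18 (Zone II, w=100) → cum 135
  km 21 (Zone I, w=80) → cum 215
  km 23 (Zone III, w=30) → cum 245  ≥ 240 → median here
  km 26 (Zone VII, w=15) → cum 260
  km 27 (Zone IV, w=75) → cum 335
  km 28 (Zone VIII, w=25) → cum 360
  km 30 (Zone VI, w=120) → cum 480
Optimal location: km 23.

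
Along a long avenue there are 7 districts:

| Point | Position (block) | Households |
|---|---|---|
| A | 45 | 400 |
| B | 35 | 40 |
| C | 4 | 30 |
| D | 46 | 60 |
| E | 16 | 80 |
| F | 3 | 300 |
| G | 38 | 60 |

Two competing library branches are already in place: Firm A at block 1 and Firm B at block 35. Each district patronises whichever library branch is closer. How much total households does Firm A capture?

The indifferent point is the midpoint (1+35)/2 = 18; districts left of it (closer to Firm A at 1) go to Firm A, those right go to Firm B.
  F at 3 (w=300) → Firm A
  C at 4 (w=30) → Firm A
  E at 16 (w=80) → Firm A
  B at 35 (w=40) → Firm B
  G at 38 (w=60) → Firm B
  A at 45 (w=400) → Firm B
  D at 46 (w=60) → Firm B
Firm A captures 410; Firm B captures 560.

410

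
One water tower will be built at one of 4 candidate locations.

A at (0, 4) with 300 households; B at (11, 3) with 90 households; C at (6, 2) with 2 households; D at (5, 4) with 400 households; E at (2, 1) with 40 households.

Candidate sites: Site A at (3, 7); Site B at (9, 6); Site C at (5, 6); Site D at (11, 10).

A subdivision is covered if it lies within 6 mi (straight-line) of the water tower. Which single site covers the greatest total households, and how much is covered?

Coverage radius r = 6 mi; a point is covered iff (Δx)²+(Δy)² ≤ 6² = 36.
  Site A (3, 7): covers {A, C, D} → 702
  Site B (9, 6): covers {B, C, D} → 492
  Site C (5, 6): covers {A, C, D, E} → 742
  Site D (11, 10): covers {none} → 0
Maximum coverage at Site C: 742 households.

Site C, covering 742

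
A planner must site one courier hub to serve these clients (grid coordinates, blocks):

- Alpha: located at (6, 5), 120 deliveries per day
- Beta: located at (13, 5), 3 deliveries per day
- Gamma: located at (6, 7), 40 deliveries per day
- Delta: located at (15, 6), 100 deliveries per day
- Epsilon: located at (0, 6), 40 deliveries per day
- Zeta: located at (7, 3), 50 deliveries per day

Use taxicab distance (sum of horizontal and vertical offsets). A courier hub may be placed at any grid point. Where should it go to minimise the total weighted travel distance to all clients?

(6, 6)

Manhattan distance separates: Σwᵢ(|x−xᵢ|+|y−yᵢ|) = Σwᵢ|x−xᵢ| + Σwᵢ|y−yᵢ|, so x and y are optimised independently as 1-D weighted medians.
Total weight W = 353; half = 176.5.
x-coordinate, sorted with cumulative weight:
  x=0 (Epsilon, w=40) cum 40
  x=6 (Alpha, w=120) cum 160
  x=6 (Gamma, w=40) cum 200  ← median
  x=7 (Zeta, w=50) cum 250
  x=13 (Beta, w=3) cum 253
  x=15 (Delta, w=100) cum 353
⇒ x* = 6
y-coordinate, sorted with cumulative weight:
  y=3 (Zeta, w=50) cum 50
  y=5 (Alpha, w=120) cum 170
  y=5 (Beta, w=3) cum 173
  y=6 (Delta, w=100) cum 273  ← median
  y=6 (Epsilon, w=40) cum 313
  y=7 (Gamma, w=40) cum 353
⇒ y* = 6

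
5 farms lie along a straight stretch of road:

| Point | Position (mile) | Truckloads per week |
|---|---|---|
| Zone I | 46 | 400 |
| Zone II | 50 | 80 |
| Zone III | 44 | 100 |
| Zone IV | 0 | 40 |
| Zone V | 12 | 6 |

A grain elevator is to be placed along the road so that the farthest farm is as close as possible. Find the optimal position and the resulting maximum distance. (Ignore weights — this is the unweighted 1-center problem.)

The 1-center on a line is the midpoint of the two extreme points: leftmost at 0, rightmost at 50.
Optimal location = (0 + 50)/2 = 25; maximum distance = (50 − 0)/2 = 25.

location 25, max distance 25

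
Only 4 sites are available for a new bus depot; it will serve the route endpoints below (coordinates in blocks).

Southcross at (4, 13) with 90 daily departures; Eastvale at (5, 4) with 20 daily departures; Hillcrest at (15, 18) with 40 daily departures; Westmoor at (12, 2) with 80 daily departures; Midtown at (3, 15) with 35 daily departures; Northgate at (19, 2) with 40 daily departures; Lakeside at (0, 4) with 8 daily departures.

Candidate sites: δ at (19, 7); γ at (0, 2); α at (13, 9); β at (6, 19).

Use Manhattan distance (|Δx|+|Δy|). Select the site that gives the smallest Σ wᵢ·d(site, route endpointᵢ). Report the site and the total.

Total weighted distance at each candidate:
  δ (19, 7): total = 5006
  γ (0, 2): total = 5026
  α (13, 9): total = 3734
  β (6, 19): total = 4893
Minimum is at α with total 3734 blocks.

α, total 3734 blocks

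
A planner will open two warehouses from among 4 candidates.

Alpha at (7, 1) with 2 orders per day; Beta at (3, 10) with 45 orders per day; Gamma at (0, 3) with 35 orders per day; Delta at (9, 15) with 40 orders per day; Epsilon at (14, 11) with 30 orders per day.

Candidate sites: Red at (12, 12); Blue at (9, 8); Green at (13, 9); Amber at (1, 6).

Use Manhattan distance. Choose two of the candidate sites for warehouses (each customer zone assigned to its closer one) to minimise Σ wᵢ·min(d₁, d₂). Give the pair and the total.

{Red, Amber}, total 762

Evaluate every pair (each demand assigned to the nearer of the two):
  {Red, Amber}: total = 762
  {Green, Amber}: total = 922
  {Blue, Amber}: total = 948
  {Red, Blue}: total = 1198
  {Blue, Green}: total = 1238
  {Red, Green}: total = 1518
Best pair: {Red, Amber} with total 762.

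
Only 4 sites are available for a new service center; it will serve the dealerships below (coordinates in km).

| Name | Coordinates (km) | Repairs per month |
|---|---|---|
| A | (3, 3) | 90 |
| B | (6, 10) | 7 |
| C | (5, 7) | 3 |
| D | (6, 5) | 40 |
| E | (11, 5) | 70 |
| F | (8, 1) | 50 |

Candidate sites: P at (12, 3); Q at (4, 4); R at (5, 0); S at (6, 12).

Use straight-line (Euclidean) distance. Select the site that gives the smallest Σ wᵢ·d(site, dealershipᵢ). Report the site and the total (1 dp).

Q, total 1015.5 km

Total weighted distance at each candidate:
  P (12, 3): total = 1531.8
  Q (4, 4): total = 1015.5
  R (5, 0): total = 1324.6
  S (6, 12): total = 2324.3
Minimum is at Q with total 1015.5 km.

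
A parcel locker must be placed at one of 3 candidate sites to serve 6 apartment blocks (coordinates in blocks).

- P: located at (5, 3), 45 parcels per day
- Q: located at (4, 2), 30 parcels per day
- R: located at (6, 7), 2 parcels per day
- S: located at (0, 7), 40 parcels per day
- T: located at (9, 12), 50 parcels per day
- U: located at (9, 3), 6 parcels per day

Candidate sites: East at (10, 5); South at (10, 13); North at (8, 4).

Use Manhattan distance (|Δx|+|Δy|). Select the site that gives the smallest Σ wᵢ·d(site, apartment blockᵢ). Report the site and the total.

North, total 1272 blocks

Total weighted distance at each candidate:
  East (10, 5): total = 1495
  South (10, 13): total = 2011
  North (8, 4): total = 1272
Minimum is at North with total 1272 blocks.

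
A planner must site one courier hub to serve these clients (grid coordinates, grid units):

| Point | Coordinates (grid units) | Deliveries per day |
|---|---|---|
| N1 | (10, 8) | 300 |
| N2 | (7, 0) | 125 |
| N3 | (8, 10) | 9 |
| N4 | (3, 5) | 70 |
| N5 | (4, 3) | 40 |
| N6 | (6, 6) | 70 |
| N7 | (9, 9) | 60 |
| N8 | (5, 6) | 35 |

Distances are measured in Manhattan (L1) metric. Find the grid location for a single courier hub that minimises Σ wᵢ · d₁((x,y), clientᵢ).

(9, 8)

Manhattan distance separates: Σwᵢ(|x−xᵢ|+|y−yᵢ|) = Σwᵢ|x−xᵢ| + Σwᵢ|y−yᵢ|, so x and y are optimised independently as 1-D weighted medians.
Total weight W = 709; half = 354.5.
x-coordinate, sorted with cumulative weight:
  x=3 (N4, w=70) cum 70
  x=4 (N5, w=40) cum 110
  x=5 (N8, w=35) cum 145
  x=6 (N6, w=70) cum 215
  x=7 (N2, w=125) cum 340
  x=8 (N3, w=9) cum 349
  x=9 (N7, w=60) cum 409  ← median
  x=10 (N1, w=300) cum 709
⇒ x* = 9
y-coordinate, sorted with cumulative weight:
  y=0 (N2, w=125) cum 125
  y=3 (N5, w=40) cum 165
  y=5 (N4, w=70) cum 235
  y=6 (N6, w=70) cum 305
  y=6 (N8, w=35) cum 340
  y=8 (N1, w=300) cum 640  ← median
  y=9 (N7, w=60) cum 700
  y=10 (N3, w=9) cum 709
⇒ y* = 8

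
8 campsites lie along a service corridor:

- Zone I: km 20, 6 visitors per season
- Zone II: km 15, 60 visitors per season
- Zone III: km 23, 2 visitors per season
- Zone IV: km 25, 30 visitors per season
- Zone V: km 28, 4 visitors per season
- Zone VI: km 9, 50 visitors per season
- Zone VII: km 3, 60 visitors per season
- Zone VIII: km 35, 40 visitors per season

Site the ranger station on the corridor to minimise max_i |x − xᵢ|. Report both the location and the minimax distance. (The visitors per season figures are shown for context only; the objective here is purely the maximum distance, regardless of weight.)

location 19, max distance 16

The 1-center on a line is the midpoint of the two extreme points: leftmost at 3, rightmost at 35.
Optimal location = (3 + 35)/2 = 19; maximum distance = (35 − 3)/2 = 16.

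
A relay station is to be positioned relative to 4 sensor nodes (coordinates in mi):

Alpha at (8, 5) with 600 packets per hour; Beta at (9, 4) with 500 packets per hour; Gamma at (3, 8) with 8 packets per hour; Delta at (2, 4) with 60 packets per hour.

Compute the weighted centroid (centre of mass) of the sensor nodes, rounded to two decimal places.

(8.09, 4.54)

The minimiser of Σwᵢ‖p−pᵢ‖² is the weighted centroid p* = (Σwᵢpᵢ)/(Σwᵢ).
Σwᵢ = 1168.
Σwᵢxᵢ = 600·8 + 500·9 + 8·3 + 60·2 = 9444.
Σwᵢyᵢ = 600·5 + 500·4 + 8·8 + 60·4 = 5304.
x* = 9444/1168 = 8.09, y* = 5304/1168 = 4.54.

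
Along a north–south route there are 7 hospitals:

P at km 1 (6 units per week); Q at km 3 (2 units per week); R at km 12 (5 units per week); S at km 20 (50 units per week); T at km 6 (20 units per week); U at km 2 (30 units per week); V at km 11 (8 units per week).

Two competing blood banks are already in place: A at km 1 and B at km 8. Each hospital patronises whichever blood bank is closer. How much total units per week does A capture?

38

The indifferent point is the midpoint (1+8)/2 = 4.5; hospitals left of it (closer to A at 1) go to A, those right go to B.
  P at 1 (w=6) → A
  U at 2 (w=30) → A
  Q at 3 (w=2) → A
  T at 6 (w=20) → B
  V at 11 (w=8) → B
  R at 12 (w=5) → B
  S at 20 (w=50) → B
A captures 38; B captures 83.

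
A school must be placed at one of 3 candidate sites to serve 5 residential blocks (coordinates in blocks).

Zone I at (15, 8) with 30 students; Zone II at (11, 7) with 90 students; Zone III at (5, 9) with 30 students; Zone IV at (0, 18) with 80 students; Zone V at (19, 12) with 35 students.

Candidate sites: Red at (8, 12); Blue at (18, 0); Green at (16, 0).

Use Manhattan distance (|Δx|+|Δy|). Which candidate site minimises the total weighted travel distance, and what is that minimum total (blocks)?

Total weighted distance at each candidate:
  Red (8, 12): total = 2735
  Blue (18, 0): total = 5585
  Green (16, 0): total = 5195
Minimum is at Red with total 2735 blocks.

Red, total 2735 blocks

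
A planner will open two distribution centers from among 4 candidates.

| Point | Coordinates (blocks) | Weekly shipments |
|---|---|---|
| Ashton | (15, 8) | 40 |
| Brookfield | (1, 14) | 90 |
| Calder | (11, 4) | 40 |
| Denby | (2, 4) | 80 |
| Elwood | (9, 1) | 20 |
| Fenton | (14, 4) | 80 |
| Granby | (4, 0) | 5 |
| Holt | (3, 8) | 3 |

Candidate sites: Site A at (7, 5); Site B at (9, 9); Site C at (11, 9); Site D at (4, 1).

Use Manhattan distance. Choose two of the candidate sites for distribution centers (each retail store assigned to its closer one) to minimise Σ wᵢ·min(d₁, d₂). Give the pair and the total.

{Site C, Site D}, total 2919

Evaluate every pair (each demand assigned to the nearer of the two):
  {Site C, Site D}: total = 2919
  {Site A, Site B}: total = 2951
  {Site A, Site C}: total = 3051
  {Site B, Site D}: total = 3056
  {Site A, Site D}: total = 3156
  {Site B, Site C}: total = 3421
Best pair: {Site C, Site D} with total 2919.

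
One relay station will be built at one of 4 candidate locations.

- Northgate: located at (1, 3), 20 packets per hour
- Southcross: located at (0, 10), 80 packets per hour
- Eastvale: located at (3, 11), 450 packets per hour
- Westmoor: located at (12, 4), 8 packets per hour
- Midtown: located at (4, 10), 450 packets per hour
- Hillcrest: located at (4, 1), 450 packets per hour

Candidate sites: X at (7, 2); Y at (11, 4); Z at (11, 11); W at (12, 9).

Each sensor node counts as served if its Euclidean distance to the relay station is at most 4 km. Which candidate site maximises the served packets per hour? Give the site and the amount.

Coverage radius r = 4 km; a point is covered iff (Δx)²+(Δy)² ≤ 4² = 16.
  X (7, 2): covers {Hillcrest} → 450
  Y (11, 4): covers {Westmoor} → 8
  Z (11, 11): covers {none} → 0
  W (12, 9): covers {none} → 0
Maximum coverage at X: 450 packets per hour.

X, covering 450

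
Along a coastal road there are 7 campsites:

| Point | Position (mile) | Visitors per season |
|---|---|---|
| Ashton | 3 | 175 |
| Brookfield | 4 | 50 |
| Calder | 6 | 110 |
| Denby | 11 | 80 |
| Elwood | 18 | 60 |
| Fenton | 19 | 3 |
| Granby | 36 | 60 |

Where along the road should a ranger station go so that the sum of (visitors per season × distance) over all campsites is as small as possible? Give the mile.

For a sum of weighted absolute distances on a line, the optimum is the weighted median (not the mean). Total weight W = 538; half-weight = 269.
Sort by position and accumulate weight:
  mile 3 (Ashton, w=175) → cum 175
  mile 4 (Brookfield, w=50) → cum 225
  mile 6 (Calder, w=110) → cum 335  ≥ 269 → median here
  mile 11 (Denby, w=80) → cum 415
  mile 18 (Elwood, w=60) → cum 475
  mile 19 (Fenton, w=3) → cum 478
  mile 36 (Granby, w=60) → cum 538
Optimal location: mile 6.

x = 6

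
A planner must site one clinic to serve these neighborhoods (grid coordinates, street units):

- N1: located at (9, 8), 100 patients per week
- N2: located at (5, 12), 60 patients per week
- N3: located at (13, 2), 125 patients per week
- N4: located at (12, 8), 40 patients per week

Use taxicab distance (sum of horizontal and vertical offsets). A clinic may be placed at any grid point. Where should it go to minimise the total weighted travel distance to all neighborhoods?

(12, 8)

Manhattan distance separates: Σwᵢ(|x−xᵢ|+|y−yᵢ|) = Σwᵢ|x−xᵢ| + Σwᵢ|y−yᵢ|, so x and y are optimised independently as 1-D weighted medians.
Total weight W = 325; half = 162.5.
x-coordinate, sorted with cumulative weight:
  x=5 (N2, w=60) cum 60
  x=9 (N1, w=100) cum 160
  x=12 (N4, w=40) cum 200  ← median
  x=13 (N3, w=125) cum 325
⇒ x* = 12
y-coordinate, sorted with cumulative weight:
  y=2 (N3, w=125) cum 125
  y=8 (N1, w=100) cum 225  ← median
  y=8 (N4, w=40) cum 265
  y=12 (N2, w=60) cum 325
⇒ y* = 8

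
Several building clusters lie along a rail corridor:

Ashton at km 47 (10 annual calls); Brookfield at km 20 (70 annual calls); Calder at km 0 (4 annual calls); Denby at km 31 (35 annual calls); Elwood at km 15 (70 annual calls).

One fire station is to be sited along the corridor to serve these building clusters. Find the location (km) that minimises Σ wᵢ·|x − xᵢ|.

For a sum of weighted absolute distances on a line, the optimum is the weighted median (not the mean). Total weight W = 189; half-weight = 94.5.
Sort by position and accumulate weight:
  km 0 (Calder, w=4) → cum 4
  km 15 (Elwood, w=70) → cum 74
  km 20 (Brookfield, w=70) → cum 144  ≥ 94.5 → median here
  km 31 (Denby, w=35) → cum 179
  km 47 (Ashton, w=10) → cum 189
Optimal location: km 20.

x = 20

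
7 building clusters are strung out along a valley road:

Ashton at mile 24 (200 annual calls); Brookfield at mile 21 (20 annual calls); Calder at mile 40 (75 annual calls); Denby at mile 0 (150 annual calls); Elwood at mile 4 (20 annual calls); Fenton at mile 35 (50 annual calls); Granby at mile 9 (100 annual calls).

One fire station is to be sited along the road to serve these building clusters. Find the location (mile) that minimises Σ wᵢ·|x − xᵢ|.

For a sum of weighted absolute distances on a line, the optimum is the weighted median (not the mean). Total weight W = 615; half-weight = 307.5.
Sort by position and accumulate weight:
  mile 0 (Denby, w=150) → cum 150
  mile 4 (Elwood, w=20) → cum 170
  mile 9 (Granby, w=100) → cum 270
  mile 21 (Brookfield, w=20) → cum 290
  mile 24 (Ashton, w=200) → cum 490  ≥ 307.5 → median here
  mile 35 (Fenton, w=50) → cum 540
  mile 40 (Calder, w=75) → cum 615
Optimal location: mile 24.

x = 24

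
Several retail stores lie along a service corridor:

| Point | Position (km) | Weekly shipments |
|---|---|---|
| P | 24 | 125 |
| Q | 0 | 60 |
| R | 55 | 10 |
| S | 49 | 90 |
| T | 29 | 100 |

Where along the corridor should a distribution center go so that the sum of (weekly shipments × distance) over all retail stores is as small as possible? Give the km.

x = 29

For a sum of weighted absolute distances on a line, the optimum is the weighted median (not the mean). Total weight W = 385; half-weight = 192.5.
Sort by position and accumulate weight:
  km 0 (Q, w=60) → cum 60
  km 24 (P, w=125) → cum 185
  km 29 (T, w=100) → cum 285  ≥ 192.5 → median here
  km 49 (S, w=90) → cum 375
  km 55 (R, w=10) → cum 385
Optimal location: km 29.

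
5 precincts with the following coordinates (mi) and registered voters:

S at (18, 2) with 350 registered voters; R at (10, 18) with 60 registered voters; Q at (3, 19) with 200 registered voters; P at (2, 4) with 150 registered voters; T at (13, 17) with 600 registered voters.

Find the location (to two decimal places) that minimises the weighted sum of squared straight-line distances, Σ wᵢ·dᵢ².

(11.47, 12.04)

The minimiser of Σwᵢ‖p−pᵢ‖² is the weighted centroid p* = (Σwᵢpᵢ)/(Σwᵢ).
Σwᵢ = 1360.
Σwᵢxᵢ = 350·18 + 60·10 + 200·3 + 150·2 + 600·13 = 15600.
Σwᵢyᵢ = 350·2 + 60·18 + 200·19 + 150·4 + 600·17 = 16380.
x* = 15600/1360 = 11.47, y* = 16380/1360 = 12.04.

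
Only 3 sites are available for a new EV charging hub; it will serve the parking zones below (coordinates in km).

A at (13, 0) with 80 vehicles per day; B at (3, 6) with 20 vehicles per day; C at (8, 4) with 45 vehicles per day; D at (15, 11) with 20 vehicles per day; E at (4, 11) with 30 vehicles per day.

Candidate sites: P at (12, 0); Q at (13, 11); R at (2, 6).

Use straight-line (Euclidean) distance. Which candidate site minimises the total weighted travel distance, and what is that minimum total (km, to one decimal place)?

Total weighted distance at each candidate:
  P (12, 0): total = 1187.0
  Q (13, 11): total = 1800.7
  R (2, 6): total = 1747.1
Minimum is at P with total 1187.0 km.

P, total 1187.0 km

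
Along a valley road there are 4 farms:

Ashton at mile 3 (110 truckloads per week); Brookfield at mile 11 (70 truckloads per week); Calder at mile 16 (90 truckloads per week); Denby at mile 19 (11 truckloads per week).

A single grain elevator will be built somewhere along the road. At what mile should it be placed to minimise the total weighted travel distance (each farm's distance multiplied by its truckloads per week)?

For a sum of weighted absolute distances on a line, the optimum is the weighted median (not the mean). Total weight W = 281; half-weight = 140.5.
Sort by position and accumulate weight:
  mile 3 (Ashton, w=110) → cum 110
  mile 11 (Brookfield, w=70) → cum 180  ≥ 140.5 → median here
  mile 16 (Calder, w=90) → cum 270
  mile 19 (Denby, w=11) → cum 281
Optimal location: mile 11.

x = 11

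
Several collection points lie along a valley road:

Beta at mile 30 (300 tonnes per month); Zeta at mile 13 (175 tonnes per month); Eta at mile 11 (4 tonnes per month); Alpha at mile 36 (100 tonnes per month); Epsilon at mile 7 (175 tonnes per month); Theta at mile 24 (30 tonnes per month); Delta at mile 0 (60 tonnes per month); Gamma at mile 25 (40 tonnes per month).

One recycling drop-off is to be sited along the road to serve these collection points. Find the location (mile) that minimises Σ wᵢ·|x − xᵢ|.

For a sum of weighted absolute distances on a line, the optimum is the weighted median (not the mean). Total weight W = 884; half-weight = 442.
Sort by position and accumulate weight:
  mile 0 (Delta, w=60) → cum 60
  mile 7 (Epsilon, w=175) → cum 235
  mile 11 (Eta, w=4) → cum 239
  mile 13 (Zeta, w=175) → cum 414
  mile 24 (Theta, w=30) → cum 444  ≥ 442 → median here
  mile 25 (Gamma, w=40) → cum 484
  mile 30 (Beta, w=300) → cum 784
  mile 36 (Alpha, w=100) → cum 884
Optimal location: mile 24.

x = 24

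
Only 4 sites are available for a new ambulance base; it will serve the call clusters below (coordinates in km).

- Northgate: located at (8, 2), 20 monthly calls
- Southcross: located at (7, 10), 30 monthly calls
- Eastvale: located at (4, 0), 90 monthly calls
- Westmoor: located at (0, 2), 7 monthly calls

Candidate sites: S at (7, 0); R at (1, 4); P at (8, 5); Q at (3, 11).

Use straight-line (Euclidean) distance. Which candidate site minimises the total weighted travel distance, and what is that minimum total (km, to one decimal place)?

S, total 665.7 km

Total weighted distance at each candidate:
  S (7, 0): total = 665.7
  R (1, 4): total = 865.8
  P (8, 5): total = 849.1
  Q (3, 11): total = 1390.1
Minimum is at S with total 665.7 km.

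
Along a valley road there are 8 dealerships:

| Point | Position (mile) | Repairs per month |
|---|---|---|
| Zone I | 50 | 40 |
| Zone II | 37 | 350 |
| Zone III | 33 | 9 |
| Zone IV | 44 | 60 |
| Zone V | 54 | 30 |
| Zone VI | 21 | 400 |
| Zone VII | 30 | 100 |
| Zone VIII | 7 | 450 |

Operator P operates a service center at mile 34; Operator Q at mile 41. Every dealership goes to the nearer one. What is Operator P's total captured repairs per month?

1309

The indifferent point is the midpoint (34+41)/2 = 37.5; dealerships left of it (closer to Operator P at 34) go to Operator P, those right go to Operator Q.
  Zone VIII at 7 (w=450) → Operator P
  Zone VI at 21 (w=400) → Operator P
  Zone VII at 30 (w=100) → Operator P
  Zone III at 33 (w=9) → Operator P
  Zone II at 37 (w=350) → Operator P
  Zone IV at 44 (w=60) → Operator Q
  Zone I at 50 (w=40) → Operator Q
  Zone V at 54 (w=30) → Operator Q
Operator P captures 1309; Operator Q captures 130.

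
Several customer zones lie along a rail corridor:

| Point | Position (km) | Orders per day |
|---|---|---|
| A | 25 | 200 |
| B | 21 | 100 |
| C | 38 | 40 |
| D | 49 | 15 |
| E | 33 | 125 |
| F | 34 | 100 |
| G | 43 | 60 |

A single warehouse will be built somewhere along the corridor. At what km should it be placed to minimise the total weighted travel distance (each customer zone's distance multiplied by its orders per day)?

For a sum of weighted absolute distances on a line, the optimum is the weighted median (not the mean). Total weight W = 640; half-weight = 320.
Sort by position and accumulate weight:
  km 21 (B, w=100) → cum 100
  km 25 (A, w=200) → cum 300
  km 33 (E, w=125) → cum 425  ≥ 320 → median here
  km 34 (F, w=100) → cum 525
  km 38 (C, w=40) → cum 565
  km 43 (G, w=60) → cum 625
  km 49 (D, w=15) → cum 640
Optimal location: km 33.

x = 33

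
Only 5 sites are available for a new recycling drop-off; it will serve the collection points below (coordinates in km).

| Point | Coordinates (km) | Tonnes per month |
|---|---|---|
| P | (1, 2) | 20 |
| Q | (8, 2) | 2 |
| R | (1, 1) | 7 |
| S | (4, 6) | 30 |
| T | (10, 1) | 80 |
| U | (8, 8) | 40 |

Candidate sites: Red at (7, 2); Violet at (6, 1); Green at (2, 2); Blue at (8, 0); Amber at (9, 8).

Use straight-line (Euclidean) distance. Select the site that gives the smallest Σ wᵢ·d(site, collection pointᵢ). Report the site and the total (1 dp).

Red, total 810.9 km

Total weighted distance at each candidate:
  Red (7, 2): total = 810.9
  Violet (6, 1): total = 914.2
  Green (2, 2): total = 1160.5
  Blue (8, 0): total = 914.3
  Amber (9, 8): total = 1053.8
Minimum is at Red with total 810.9 km.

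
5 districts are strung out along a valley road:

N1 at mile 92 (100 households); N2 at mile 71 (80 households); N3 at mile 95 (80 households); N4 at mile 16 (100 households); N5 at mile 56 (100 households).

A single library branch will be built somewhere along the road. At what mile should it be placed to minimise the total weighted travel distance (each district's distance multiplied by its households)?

For a sum of weighted absolute distances on a line, the optimum is the weighted median (not the mean). Total weight W = 460; half-weight = 230.
Sort by position and accumulate weight:
  mile 16 (N4, w=100) → cum 100
  mile 56 (N5, w=100) → cum 200
  mile 71 (N2, w=80) → cum 280  ≥ 230 → median here
  mile 92 (N1, w=100) → cum 380
  mile 95 (N3, w=80) → cum 460
Optimal location: mile 71.

x = 71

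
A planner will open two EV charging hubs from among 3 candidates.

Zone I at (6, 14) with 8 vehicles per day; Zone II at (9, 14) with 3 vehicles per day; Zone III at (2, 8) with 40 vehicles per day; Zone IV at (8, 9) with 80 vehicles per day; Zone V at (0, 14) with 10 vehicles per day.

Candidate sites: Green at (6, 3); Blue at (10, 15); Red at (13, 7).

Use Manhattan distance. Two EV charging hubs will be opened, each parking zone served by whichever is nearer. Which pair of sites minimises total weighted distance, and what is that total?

{Green, Blue}, total 1156

Evaluate every pair (each demand assigned to the nearer of the two):
  {Green, Blue}: total = 1156
  {Blue, Red}: total = 1196
  {Green, Red}: total = 1211
Best pair: {Green, Blue} with total 1156.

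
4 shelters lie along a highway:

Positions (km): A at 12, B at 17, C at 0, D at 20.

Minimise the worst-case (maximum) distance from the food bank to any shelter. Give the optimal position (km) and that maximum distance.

The 1-center on a line is the midpoint of the two extreme points: leftmost at 0, rightmost at 20.
Optimal location = (0 + 20)/2 = 10; maximum distance = (20 − 0)/2 = 10.

location 10, max distance 10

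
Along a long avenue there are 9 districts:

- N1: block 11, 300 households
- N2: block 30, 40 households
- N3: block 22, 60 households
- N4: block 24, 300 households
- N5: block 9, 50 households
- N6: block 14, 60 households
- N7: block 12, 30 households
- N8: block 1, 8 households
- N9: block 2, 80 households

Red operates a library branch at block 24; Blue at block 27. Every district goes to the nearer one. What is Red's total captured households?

The indifferent point is the midpoint (24+27)/2 = 25.5; districts left of it (closer to Red at 24) go to Red, those right go to Blue.
  N8 at 1 (w=8) → Red
  N9 at 2 (w=80) → Red
  N5 at 9 (w=50) → Red
  N1 at 11 (w=300) → Red
  N7 at 12 (w=30) → Red
  N6 at 14 (w=60) → Red
  N3 at 22 (w=60) → Red
  N4 at 24 (w=300) → Red
  N2 at 30 (w=40) → Blue
Red captures 888; Blue captures 40.

888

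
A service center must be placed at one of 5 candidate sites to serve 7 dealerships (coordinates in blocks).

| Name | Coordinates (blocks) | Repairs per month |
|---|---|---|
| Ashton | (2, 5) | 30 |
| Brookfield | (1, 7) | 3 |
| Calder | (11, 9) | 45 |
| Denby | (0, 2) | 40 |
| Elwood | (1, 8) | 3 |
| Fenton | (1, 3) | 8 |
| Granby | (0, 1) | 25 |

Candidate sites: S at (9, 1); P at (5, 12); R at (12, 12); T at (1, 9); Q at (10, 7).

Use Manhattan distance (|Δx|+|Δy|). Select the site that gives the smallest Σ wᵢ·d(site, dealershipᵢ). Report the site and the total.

Total weighted distance at each candidate:
  S (9, 1): total = 1572
  P (5, 12): total = 1860
  R (12, 12): total = 2398
  T (1, 9): total = 1202
  Q (10, 7): total = 1596
Minimum is at T with total 1202 blocks.

T, total 1202 blocks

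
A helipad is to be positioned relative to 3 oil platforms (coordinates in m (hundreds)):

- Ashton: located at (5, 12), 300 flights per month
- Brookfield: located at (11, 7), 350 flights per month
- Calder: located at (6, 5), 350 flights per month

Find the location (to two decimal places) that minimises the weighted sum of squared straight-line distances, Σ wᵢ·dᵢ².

(7.45, 7.80)

The minimiser of Σwᵢ‖p−pᵢ‖² is the weighted centroid p* = (Σwᵢpᵢ)/(Σwᵢ).
Σwᵢ = 1000.
Σwᵢxᵢ = 300·5 + 350·11 + 350·6 = 7450.
Σwᵢyᵢ = 300·12 + 350·7 + 350·5 = 7800.
x* = 7450/1000 = 7.45, y* = 7800/1000 = 7.80.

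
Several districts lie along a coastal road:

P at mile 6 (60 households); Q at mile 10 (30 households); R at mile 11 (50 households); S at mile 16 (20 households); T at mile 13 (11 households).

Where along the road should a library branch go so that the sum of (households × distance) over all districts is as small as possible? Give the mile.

x = 10

For a sum of weighted absolute distances on a line, the optimum is the weighted median (not the mean). Total weight W = 171; half-weight = 85.5.
Sort by position and accumulate weight:
  mile 6 (P, w=60) → cum 60
  mile 10 (Q, w=30) → cum 90  ≥ 85.5 → median here
  mile 11 (R, w=50) → cum 140
  mile 13 (T, w=11) → cum 151
  mile 16 (S, w=20) → cum 171
Optimal location: mile 10.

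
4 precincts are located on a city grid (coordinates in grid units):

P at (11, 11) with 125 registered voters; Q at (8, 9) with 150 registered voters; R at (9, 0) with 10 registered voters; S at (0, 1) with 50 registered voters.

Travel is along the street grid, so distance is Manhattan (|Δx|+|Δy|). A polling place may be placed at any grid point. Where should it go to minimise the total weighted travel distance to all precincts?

Manhattan distance separates: Σwᵢ(|x−xᵢ|+|y−yᵢ|) = Σwᵢ|x−xᵢ| + Σwᵢ|y−yᵢ|, so x and y are optimised independently as 1-D weighted medians.
Total weight W = 335; half = 167.5.
x-coordinate, sorted with cumulative weight:
  x=0 (S, w=50) cum 50
  x=8 (Q, w=150) cum 200  ← median
  x=9 (R, w=10) cum 210
  x=11 (P, w=125) cum 335
⇒ x* = 8
y-coordinate, sorted with cumulative weight:
  y=0 (R, w=10) cum 10
  y=1 (S, w=50) cum 60
  y=9 (Q, w=150) cum 210  ← median
  y=11 (P, w=125) cum 335
⇒ y* = 9

(8, 9)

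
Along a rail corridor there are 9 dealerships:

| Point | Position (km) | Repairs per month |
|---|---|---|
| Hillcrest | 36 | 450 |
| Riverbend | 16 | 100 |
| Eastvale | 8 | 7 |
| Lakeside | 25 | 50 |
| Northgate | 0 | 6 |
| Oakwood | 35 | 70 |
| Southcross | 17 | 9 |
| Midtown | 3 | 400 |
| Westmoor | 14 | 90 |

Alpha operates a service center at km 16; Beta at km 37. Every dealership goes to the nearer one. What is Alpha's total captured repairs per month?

The indifferent point is the midpoint (16+37)/2 = 26.5; dealerships left of it (closer to Alpha at 16) go to Alpha, those right go to Beta.
  Northgate at 0 (w=6) → Alpha
  Midtown at 3 (w=400) → Alpha
  Eastvale at 8 (w=7) → Alpha
  Westmoor at 14 (w=90) → Alpha
  Riverbend at 16 (w=100) → Alpha
  Southcross at 17 (w=9) → Alpha
  Lakeside at 25 (w=50) → Alpha
  Oakwood at 35 (w=70) → Beta
  Hillcrest at 36 (w=450) → Beta
Alpha captures 662; Beta captures 520.

662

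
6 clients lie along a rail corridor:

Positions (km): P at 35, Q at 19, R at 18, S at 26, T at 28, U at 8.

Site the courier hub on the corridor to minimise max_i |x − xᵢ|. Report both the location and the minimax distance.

The 1-center on a line is the midpoint of the two extreme points: leftmost at 8, rightmost at 35.
Optimal location = (8 + 35)/2 = 21.5; maximum distance = (35 − 8)/2 = 13.5.

location 21.5, max distance 13.5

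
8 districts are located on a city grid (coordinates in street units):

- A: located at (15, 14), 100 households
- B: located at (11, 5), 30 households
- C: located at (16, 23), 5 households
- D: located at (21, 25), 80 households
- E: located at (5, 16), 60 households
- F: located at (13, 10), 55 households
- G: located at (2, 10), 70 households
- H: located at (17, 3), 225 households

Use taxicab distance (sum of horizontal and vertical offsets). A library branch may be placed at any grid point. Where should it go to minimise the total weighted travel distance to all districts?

(15, 10)

Manhattan distance separates: Σwᵢ(|x−xᵢ|+|y−yᵢ|) = Σwᵢ|x−xᵢ| + Σwᵢ|y−yᵢ|, so x and y are optimised independently as 1-D weighted medians.
Total weight W = 625; half = 312.5.
x-coordinate, sorted with cumulative weight:
  x=2 (G, w=70) cum 70
  x=5 (E, w=60) cum 130
  x=11 (B, w=30) cum 160
  x=13 (F, w=55) cum 215
  x=15 (A, w=100) cum 315  ← median
  x=16 (C, w=5) cum 320
  x=17 (H, w=225) cum 545
  x=21 (D, w=80) cum 625
⇒ x* = 15
y-coordinate, sorted with cumulative weight:
  y=3 (H, w=225) cum 225
  y=5 (B, w=30) cum 255
  y=10 (F, w=55) cum 310
  y=10 (G, w=70) cum 380  ← median
  y=14 (A, w=100) cum 480
  y=16 (E, w=60) cum 540
  y=23 (C, w=5) cum 545
  y=25 (D, w=80) cum 625
⇒ y* = 10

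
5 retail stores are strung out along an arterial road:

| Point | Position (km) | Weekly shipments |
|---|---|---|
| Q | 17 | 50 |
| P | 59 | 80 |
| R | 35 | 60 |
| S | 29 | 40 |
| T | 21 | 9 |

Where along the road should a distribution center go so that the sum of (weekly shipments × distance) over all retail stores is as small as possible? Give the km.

x = 35

For a sum of weighted absolute distances on a line, the optimum is the weighted median (not the mean). Total weight W = 239; half-weight = 119.5.
Sort by position and accumulate weight:
  km 17 (Q, w=50) → cum 50
  km 21 (T, w=9) → cum 59
  km 29 (S, w=40) → cum 99
  km 35 (R, w=60) → cum 159  ≥ 119.5 → median here
  km 59 (P, w=80) → cum 239
Optimal location: km 35.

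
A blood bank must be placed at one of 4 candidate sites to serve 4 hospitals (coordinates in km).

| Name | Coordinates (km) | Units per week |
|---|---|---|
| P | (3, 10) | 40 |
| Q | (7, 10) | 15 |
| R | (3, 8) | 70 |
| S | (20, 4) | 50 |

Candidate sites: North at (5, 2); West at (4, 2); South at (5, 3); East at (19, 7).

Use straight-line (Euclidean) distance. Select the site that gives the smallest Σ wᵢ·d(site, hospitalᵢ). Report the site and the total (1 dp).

South, total 1529.0 km

Total weighted distance at each candidate:
  North (5, 2): total = 1652.9
  West (4, 2): total = 1682.7
  South (5, 3): total = 1529.0
  East (19, 7): total = 2117.0
Minimum is at South with total 1529.0 km.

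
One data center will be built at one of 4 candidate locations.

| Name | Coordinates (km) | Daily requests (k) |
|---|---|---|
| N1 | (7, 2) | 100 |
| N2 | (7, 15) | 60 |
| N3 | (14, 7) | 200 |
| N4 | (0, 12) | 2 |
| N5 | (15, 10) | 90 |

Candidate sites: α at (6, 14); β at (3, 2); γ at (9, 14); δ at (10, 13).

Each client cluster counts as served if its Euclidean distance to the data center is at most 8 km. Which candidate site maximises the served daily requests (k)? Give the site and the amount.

Coverage radius r = 8 km; a point is covered iff (Δx)²+(Δy)² ≤ 8² = 64.
  α (6, 14): covers {N2, N4} → 62
  β (3, 2): covers {N1} → 100
  γ (9, 14): covers {N2, N5} → 150
  δ (10, 13): covers {N2, N3, N5} → 350
Maximum coverage at δ: 350 daily requests (k).

δ, covering 350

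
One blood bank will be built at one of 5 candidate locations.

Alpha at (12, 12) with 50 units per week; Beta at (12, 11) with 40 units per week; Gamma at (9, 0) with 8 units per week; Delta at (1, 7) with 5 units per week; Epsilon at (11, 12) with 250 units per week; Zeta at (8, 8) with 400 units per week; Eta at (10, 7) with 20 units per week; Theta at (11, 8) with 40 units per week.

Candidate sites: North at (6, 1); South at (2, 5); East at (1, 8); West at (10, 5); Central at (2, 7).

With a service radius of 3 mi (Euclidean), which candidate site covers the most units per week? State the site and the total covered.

Coverage radius r = 3 mi; a point is covered iff (Δx)²+(Δy)² ≤ 3² = 9.
  North (6, 1): covers {none} → 0
  South (2, 5): covers {Delta} → 5
  East (1, 8): covers {Delta} → 5
  West (10, 5): covers {Eta} → 20
  Central (2, 7): covers {Delta} → 5
Maximum coverage at West: 20 units per week.

West, covering 20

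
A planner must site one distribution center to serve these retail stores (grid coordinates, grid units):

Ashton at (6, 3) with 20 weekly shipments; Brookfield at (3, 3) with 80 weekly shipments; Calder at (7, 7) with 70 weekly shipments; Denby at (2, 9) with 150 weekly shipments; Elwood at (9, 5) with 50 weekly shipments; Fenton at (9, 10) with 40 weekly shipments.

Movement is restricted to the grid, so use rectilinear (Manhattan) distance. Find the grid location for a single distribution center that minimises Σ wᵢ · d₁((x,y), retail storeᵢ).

Manhattan distance separates: Σwᵢ(|x−xᵢ|+|y−yᵢ|) = Σwᵢ|x−xᵢ| + Σwᵢ|y−yᵢ|, so x and y are optimised independently as 1-D weighted medians.
Total weight W = 410; half = 205.
x-coordinate, sorted with cumulative weight:
  x=2 (Denby, w=150) cum 150
  x=3 (Brookfield, w=80) cum 230  ← median
  x=6 (Ashton, w=20) cum 250
  x=7 (Calder, w=70) cum 320
  x=9 (Elwood, w=50) cum 370
  x=9 (Fenton, w=40) cum 410
⇒ x* = 3
y-coordinate, sorted with cumulative weight:
  y=3 (Ashton, w=20) cum 20
  y=3 (Brookfield, w=80) cum 100
  y=5 (Elwood, w=50) cum 150
  y=7 (Calder, w=70) cum 220  ← median
  y=9 (Denby, w=150) cum 370
  y=10 (Fenton, w=40) cum 410
⇒ y* = 7

(3, 7)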